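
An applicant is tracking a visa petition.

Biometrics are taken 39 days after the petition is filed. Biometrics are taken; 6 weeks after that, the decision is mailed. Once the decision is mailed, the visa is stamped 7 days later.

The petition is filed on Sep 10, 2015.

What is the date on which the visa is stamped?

The petition is filed: Sep 10, 2015.
Biometrics are taken: Sep 10, 2015 + 39 days = Oct 19, 2015.
The decision is mailed: Oct 19, 2015 + 6 weeks = Nov 30, 2015.
The visa is stamped: Nov 30, 2015 + 7 days = Dec 7, 2015.

Dec 7, 2015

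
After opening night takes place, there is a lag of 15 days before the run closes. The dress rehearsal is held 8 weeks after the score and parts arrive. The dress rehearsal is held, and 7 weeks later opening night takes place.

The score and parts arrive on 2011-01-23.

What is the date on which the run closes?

The score and parts arrive: Jan 23, 2011.
The dress rehearsal is held: Jan 23, 2011 + 8 weeks = Mar 20, 2011.
Opening night takes place: Mar 20, 2011 + 7 weeks = May 8, 2011.
The run closes: May 8, 2011 + 15 days = May 23, 2011.

2011-05-23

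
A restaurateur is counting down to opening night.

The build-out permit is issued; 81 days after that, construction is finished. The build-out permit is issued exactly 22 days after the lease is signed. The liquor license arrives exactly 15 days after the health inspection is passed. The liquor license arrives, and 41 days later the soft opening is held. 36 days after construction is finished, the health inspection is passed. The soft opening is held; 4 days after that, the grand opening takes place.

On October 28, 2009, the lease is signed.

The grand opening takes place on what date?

The lease is signed: Oct 28, 2009.
The build-out permit is issued: Oct 28, 2009 + 22 days = Nov 19, 2009.
Construction is finished: Nov 19, 2009 + 81 days = Feb 8, 2010.
The health inspection is passed: Feb 8, 2010 + 36 days = Mar 16, 2010.
The liquor license arrives: Mar 16, 2010 + 15 days = Mar 31, 2010.
The soft opening is held: Mar 31, 2010 + 41 days = May 11, 2010.
The grand opening takes place: May 11, 2010 + 4 days = May 15, 2010.

May 15, 2010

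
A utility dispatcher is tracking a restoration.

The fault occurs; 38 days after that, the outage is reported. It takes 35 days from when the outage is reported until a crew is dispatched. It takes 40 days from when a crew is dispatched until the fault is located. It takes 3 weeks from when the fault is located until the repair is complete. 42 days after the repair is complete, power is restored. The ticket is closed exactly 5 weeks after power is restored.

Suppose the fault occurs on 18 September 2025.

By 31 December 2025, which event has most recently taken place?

The fault occurs: Sep 18, 2025.
The outage is reported: Sep 18, 2025 + 38 days = Oct 26, 2025.
A crew is dispatched: Oct 26, 2025 + 35 days = Nov 30, 2025.
The fault is located: Nov 30, 2025 + 40 days = Jan 9, 2026.
The repair is complete: Jan 9, 2026 + 3 weeks = Jan 30, 2026.
Power is restored: Jan 30, 2026 + 42 days = Mar 13, 2026.
The ticket is closed: Mar 13, 2026 + 5 weeks = Apr 17, 2026.
Dec 31, 2025 falls between when a crew is dispatched (Nov 30, 2025) and when the fault is located (Jan 9, 2026).

A crew is dispatched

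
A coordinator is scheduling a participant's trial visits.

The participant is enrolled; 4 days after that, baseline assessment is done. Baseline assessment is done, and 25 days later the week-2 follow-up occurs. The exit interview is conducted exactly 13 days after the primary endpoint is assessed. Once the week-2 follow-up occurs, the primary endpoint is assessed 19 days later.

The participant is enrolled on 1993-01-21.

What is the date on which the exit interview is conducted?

1993-03-23

The participant is enrolled: Jan 21, 1993.
Baseline assessment is done: Jan 21, 1993 + 4 days = Jan 25, 1993.
The week-2 follow-up occurs: Jan 25, 1993 + 25 days = Feb 19, 1993.
The primary endpoint is assessed: Feb 19, 1993 + 19 days = Mar 10, 1993.
The exit interview is conducted: Mar 10, 1993 + 13 days = Mar 23, 1993.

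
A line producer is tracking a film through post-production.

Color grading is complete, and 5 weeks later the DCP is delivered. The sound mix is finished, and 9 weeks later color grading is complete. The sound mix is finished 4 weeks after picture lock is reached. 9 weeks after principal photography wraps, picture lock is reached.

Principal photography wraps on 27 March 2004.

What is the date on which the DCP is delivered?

Principal photography wraps: Mar 27, 2004.
Picture lock is reached: Mar 27, 2004 + 9 weeks = May 29, 2004.
The sound mix is finished: May 29, 2004 + 4 weeks = Jun 26, 2004.
Color grading is complete: Jun 26, 2004 + 9 weeks = Aug 28, 2004.
The DCP is delivered: Aug 28, 2004 + 5 weeks = Oct 2, 2004.

2 October 2004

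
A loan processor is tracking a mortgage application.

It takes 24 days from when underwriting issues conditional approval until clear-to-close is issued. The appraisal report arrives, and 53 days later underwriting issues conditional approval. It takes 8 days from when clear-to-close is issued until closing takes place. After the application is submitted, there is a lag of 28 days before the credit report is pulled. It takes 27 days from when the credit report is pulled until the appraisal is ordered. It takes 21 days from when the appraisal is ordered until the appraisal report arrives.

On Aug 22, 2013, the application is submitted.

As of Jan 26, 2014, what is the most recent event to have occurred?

Clear-to-close is issued

The application is submitted: Aug 22, 2013.
The credit report is pulled: Aug 22, 2013 + 28 days = Sep 19, 2013.
The appraisal is ordered: Sep 19, 2013 + 27 days = Oct 16, 2013.
The appraisal report arrives: Oct 16, 2013 + 21 days = Nov 6, 2013.
Underwriting issues conditional approval: Nov 6, 2013 + 53 days = Dec 29, 2013.
Clear-to-close is issued: Dec 29, 2013 + 24 days = Jan 22, 2014.
Closing takes place: Jan 22, 2014 + 8 days = Jan 30, 2014.
Jan 26, 2014 falls between when clear-to-close is issued (Jan 22, 2014) and when closing takes place (Jan 30, 2014).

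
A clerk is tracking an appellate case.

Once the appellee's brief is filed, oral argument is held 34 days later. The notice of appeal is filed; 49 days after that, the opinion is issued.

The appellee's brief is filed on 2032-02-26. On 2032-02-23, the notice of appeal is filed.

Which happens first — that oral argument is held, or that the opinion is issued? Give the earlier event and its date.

The appellee's brief is filed: Feb 26, 2032.
Oral argument is held: Feb 26, 2032 + 34 days = Mar 31, 2032.
The notice of appeal is filed: Feb 23, 2032.
The opinion is issued: Feb 23, 2032 + 49 days = Apr 12, 2032.
Comparing: oral argument is held on Mar 31, 2032 vs the opinion is issued on Apr 12, 2032. Earlier: oral argument is held.

Oral argument is held — 2032-03-31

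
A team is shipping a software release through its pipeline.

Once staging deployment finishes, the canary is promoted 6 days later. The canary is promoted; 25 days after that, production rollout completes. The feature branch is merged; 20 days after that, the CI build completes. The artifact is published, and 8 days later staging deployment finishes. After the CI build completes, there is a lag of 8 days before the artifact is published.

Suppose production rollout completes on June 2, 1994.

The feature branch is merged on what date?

March 27, 1994

Production rollout completes: Jun 2, 1994.
The canary is promoted: Jun 2, 1994 − 25 days = May 8, 1994.
Staging deployment finishes: May 8, 1994 − 6 days = May 2, 1994.
The artifact is published: May 2, 1994 − 8 days = Apr 24, 1994.
The CI build completes: Apr 24, 1994 − 8 days = Apr 16, 1994.
The feature branch is merged: Apr 16, 1994 − 20 days = Mar 27, 1994.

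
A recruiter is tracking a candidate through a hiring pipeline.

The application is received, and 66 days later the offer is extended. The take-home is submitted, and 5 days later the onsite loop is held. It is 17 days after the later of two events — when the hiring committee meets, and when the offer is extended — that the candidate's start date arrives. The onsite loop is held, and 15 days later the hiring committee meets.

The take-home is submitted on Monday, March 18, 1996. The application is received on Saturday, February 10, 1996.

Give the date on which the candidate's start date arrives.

The take-home is submitted: Mar 18, 1996.
The onsite loop is held: Mar 18, 1996 + 5 days = Mar 23, 1996.
The hiring committee meets: Mar 23, 1996 + 15 days = Apr 7, 1996.
The application is received: Feb 10, 1996.
The offer is extended: Feb 10, 1996 + 66 days = Apr 16, 1996.
Both prerequisites met — the hiring committee meets (Apr 7, 1996), the offer is extended (Apr 16, 1996); the later is Apr 16, 1996.
The candidate's start date arrives: Apr 16, 1996 + 17 days = May 3, 1996.

Friday, May 3, 1996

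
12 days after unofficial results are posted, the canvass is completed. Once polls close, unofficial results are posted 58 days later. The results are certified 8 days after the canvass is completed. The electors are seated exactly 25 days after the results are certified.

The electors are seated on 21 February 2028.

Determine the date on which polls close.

The electors are seated: Feb 21, 2028.
The results are certified: Feb 21, 2028 − 25 days = Jan 27, 2028.
The canvass is completed: Jan 27, 2028 − 8 days = Jan 19, 2028.
Unofficial results are posted: Jan 19, 2028 − 12 days = Jan 7, 2028.
Polls close: Jan 7, 2028 − 58 days = Nov 10, 2027.

10 November 2027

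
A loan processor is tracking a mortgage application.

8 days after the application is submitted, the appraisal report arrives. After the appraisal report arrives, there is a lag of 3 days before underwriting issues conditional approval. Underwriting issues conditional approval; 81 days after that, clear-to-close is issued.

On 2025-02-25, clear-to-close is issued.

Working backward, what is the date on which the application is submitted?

2024-11-25

Clear-to-close is issued: Feb 25, 2025.
Underwriting issues conditional approval: Feb 25, 2025 − 81 days = Dec 6, 2024.
The appraisal report arrives: Dec 6, 2024 − 3 days = Dec 3, 2024.
The application is submitted: Dec 3, 2024 − 8 days = Nov 25, 2024.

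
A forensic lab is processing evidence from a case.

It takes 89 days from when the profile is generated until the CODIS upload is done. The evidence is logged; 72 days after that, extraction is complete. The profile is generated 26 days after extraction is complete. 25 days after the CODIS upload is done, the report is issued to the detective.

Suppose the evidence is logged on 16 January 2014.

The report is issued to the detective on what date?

16 August 2014

The evidence is logged: Jan 16, 2014.
Extraction is complete: Jan 16, 2014 + 72 days = Mar 29, 2014.
The profile is generated: Mar 29, 2014 + 26 days = Apr 24, 2014.
The CODIS upload is done: Apr 24, 2014 + 89 days = Jul 22, 2014.
The report is issued to the detective: Jul 22, 2014 + 25 days = Aug 16, 2014.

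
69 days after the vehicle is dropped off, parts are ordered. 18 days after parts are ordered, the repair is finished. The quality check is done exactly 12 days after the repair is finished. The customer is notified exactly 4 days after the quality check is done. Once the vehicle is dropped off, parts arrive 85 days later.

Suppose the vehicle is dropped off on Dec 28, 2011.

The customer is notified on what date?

Apr 9, 2012

The vehicle is dropped off: Dec 28, 2011.
Parts are ordered: Dec 28, 2011 + 69 days = Mar 6, 2012.
The repair is finished: Mar 6, 2012 + 18 days = Mar 24, 2012.
The quality check is done: Mar 24, 2012 + 12 days = Apr 5, 2012.
The customer is notified: Apr 5, 2012 + 4 days = Apr 9, 2012.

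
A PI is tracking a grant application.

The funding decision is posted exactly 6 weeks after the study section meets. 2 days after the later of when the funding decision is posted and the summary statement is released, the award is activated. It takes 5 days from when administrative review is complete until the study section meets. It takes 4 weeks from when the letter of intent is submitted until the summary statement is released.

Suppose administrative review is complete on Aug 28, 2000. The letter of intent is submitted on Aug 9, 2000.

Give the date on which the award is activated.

Oct 16, 2000

Administrative review is complete: Aug 28, 2000.
The study section meets: Aug 28, 2000 + 5 days = Sep 2, 2000.
The funding decision is posted: Sep 2, 2000 + 6 weeks = Oct 14, 2000.
The letter of intent is submitted: Aug 9, 2000.
The summary statement is released: Aug 9, 2000 + 4 weeks = Sep 6, 2000.
Both prerequisites met — the funding decision is posted (Oct 14, 2000), the summary statement is released (Sep 6, 2000); the later is Oct 14, 2000.
The award is activated: Oct 14, 2000 + 2 days = Oct 16, 2000.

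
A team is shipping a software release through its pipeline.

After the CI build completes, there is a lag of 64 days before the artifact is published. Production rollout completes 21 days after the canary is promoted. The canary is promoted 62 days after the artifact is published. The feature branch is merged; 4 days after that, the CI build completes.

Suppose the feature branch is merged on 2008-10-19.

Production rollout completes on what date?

2009-03-19

The feature branch is merged: Oct 19, 2008.
The CI build completes: Oct 19, 2008 + 4 days = Oct 23, 2008.
The artifact is published: Oct 23, 2008 + 64 days = Dec 26, 2008.
The canary is promoted: Dec 26, 2008 + 62 days = Feb 26, 2009.
Production rollout completes: Feb 26, 2009 + 21 days = Mar 19, 2009.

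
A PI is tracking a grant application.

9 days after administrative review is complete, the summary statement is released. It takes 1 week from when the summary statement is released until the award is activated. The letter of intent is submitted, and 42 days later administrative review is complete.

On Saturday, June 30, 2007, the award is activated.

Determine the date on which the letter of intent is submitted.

Thursday, May 3, 2007

The award is activated: Jun 30, 2007.
The summary statement is released: Jun 30, 2007 − 1 week = Jun 23, 2007.
Administrative review is complete: Jun 23, 2007 − 9 days = Jun 14, 2007.
The letter of intent is submitted: Jun 14, 2007 − 42 days = May 3, 2007.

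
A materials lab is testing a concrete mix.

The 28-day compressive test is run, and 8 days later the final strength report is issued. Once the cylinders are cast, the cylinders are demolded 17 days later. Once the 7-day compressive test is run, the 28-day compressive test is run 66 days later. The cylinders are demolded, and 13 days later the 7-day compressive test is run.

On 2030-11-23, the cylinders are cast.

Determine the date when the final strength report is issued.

The cylinders are cast: Nov 23, 2030.
The cylinders are demolded: Nov 23, 2030 + 17 days = Dec 10, 2030.
The 7-day compressive test is run: Dec 10, 2030 + 13 days = Dec 23, 2030.
The 28-day compressive test is run: Dec 23, 2030 + 66 days = Feb 27, 2031.
The final strength report is issued: Feb 27, 2031 + 8 days = Mar 7, 2031.

2031-03-07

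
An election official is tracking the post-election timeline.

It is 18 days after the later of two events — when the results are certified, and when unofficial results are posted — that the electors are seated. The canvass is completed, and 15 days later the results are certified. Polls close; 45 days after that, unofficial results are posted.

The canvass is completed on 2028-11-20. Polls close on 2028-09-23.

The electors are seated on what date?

2028-12-23

The canvass is completed: Nov 20, 2028.
The results are certified: Nov 20, 2028 + 15 days = Dec 5, 2028.
Polls close: Sep 23, 2028.
Unofficial results are posted: Sep 23, 2028 + 45 days = Nov 7, 2028.
Both prerequisites met — the results are certified (Dec 5, 2028), unofficial results are posted (Nov 7, 2028); the later is Dec 5, 2028.
The electors are seated: Dec 5, 2028 + 18 days = Dec 23, 2028.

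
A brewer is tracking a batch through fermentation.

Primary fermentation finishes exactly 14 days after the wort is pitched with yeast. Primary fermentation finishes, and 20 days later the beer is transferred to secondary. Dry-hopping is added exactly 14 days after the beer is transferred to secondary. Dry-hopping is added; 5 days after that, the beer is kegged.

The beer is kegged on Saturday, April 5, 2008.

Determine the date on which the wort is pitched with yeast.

Tuesday, February 12, 2008

The beer is kegged: Apr 5, 2008.
Dry-hopping is added: Apr 5, 2008 − 5 days = Mar 31, 2008.
The beer is transferred to secondary: Mar 31, 2008 − 14 days = Mar 17, 2008.
Primary fermentation finishes: Mar 17, 2008 − 20 days = Feb 26, 2008.
The wort is pitched with yeast: Feb 26, 2008 − 14 days = Feb 12, 2008.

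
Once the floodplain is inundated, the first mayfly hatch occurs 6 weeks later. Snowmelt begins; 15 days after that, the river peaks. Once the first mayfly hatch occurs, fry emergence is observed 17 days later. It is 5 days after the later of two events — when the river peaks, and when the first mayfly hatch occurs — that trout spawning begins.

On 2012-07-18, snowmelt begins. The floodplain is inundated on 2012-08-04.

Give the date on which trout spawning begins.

2012-09-20

Snowmelt begins: Jul 18, 2012.
The river peaks: Jul 18, 2012 + 15 days = Aug 2, 2012.
The floodplain is inundated: Aug 4, 2012.
The first mayfly hatch occurs: Aug 4, 2012 + 6 weeks = Sep 15, 2012.
Both prerequisites met — the river peaks (Aug 2, 2012), the first mayfly hatch occurs (Sep 15, 2012); the later is Sep 15, 2012.
Trout spawning begins: Sep 15, 2012 + 5 days = Sep 20, 2012.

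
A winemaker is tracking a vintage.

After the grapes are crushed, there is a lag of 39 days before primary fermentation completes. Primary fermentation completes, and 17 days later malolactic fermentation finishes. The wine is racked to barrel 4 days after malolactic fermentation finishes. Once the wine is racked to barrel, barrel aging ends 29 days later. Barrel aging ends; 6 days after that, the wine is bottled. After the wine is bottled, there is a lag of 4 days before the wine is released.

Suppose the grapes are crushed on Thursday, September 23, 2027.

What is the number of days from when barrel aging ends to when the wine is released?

Causal path: barrel aging ends → the wine is bottled → the wine is released.
Total delay along the path: 6 + 4 = 10 days.

10 days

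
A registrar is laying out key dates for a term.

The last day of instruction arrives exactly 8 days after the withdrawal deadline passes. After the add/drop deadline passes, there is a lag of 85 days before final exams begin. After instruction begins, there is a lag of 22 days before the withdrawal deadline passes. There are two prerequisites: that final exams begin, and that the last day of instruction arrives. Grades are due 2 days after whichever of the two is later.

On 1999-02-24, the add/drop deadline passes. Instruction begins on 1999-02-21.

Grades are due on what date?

The add/drop deadline passes: Feb 24, 1999.
Final exams begin: Feb 24, 1999 + 85 days = May 20, 1999.
Instruction begins: Feb 21, 1999.
The withdrawal deadline passes: Feb 21, 1999 + 22 days = Mar 15, 1999.
The last day of instruction arrives: Mar 15, 1999 + 8 days = Mar 23, 1999.
Both prerequisites met — final exams begin (May 20, 1999), the last day of instruction arrives (Mar 23, 1999); the later is May 20, 1999.
Grades are due: May 20, 1999 + 2 days = May 22, 1999.

1999-05-22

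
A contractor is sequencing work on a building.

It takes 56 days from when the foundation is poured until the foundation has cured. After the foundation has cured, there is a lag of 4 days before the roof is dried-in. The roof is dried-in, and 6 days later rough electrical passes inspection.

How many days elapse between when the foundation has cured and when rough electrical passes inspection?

10 days

Causal path: the foundation has cured → the roof is dried-in → rough electrical passes inspection.
Total delay along the path: 4 + 6 = 10 days.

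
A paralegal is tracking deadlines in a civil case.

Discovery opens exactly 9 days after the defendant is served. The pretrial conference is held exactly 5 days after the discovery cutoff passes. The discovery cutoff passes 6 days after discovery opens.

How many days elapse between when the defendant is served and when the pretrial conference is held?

Causal path: the defendant is served → discovery opens → the discovery cutoff passes → the pretrial conference is held.
Total delay along the path: 9 + 6 + 5 = 20 days.

20 days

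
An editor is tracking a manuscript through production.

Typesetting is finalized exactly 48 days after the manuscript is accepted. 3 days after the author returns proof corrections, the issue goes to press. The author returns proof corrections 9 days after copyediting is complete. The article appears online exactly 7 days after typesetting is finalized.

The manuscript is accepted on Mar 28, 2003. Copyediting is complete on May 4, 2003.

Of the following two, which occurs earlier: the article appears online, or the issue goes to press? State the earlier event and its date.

The manuscript is accepted: Mar 28, 2003.
Typesetting is finalized: Mar 28, 2003 + 48 days = May 15, 2003.
The article appears online: May 15, 2003 + 7 days = May 22, 2003.
Copyediting is complete: May 4, 2003.
The author returns proof corrections: May 4, 2003 + 9 days = May 13, 2003.
The issue goes to press: May 13, 2003 + 3 days = May 16, 2003.
Comparing: the article appears online on May 22, 2003 vs the issue goes to press on May 16, 2003. Earlier: the issue goes to press.

The issue goes to press — May 16, 2003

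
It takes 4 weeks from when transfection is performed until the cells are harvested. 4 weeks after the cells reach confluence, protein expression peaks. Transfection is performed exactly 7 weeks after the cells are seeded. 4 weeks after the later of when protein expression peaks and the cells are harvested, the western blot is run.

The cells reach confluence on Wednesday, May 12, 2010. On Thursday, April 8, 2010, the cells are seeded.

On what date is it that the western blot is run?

The cells reach confluence: May 12, 2010.
Protein expression peaks: May 12, 2010 + 4 weeks = Jun 9, 2010.
The cells are seeded: Apr 8, 2010.
Transfection is performed: Apr 8, 2010 + 7 weeks = May 27, 2010.
The cells are harvested: May 27, 2010 + 4 weeks = Jun 24, 2010.
Both prerequisites met — protein expression peaks (Jun 9, 2010), the cells are harvested (Jun 24, 2010); the later is Jun 24, 2010.
The western blot is run: Jun 24, 2010 + 4 weeks = Jul 22, 2010.

Thursday, July 22, 2010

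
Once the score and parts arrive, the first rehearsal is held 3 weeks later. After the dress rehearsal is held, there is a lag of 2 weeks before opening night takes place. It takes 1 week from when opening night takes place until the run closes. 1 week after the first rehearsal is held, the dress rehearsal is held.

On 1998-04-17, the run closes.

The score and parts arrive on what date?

The run closes: Apr 17, 1998.
Opening night takes place: Apr 17, 1998 − 1 week = Apr 10, 1998.
The dress rehearsal is held: Apr 10, 1998 − 2 weeks = Mar 27, 1998.
The first rehearsal is held: Mar 27, 1998 − 1 week = Mar 20, 1998.
The score and parts arrive: Mar 20, 1998 − 3 weeks = Feb 27, 1998.

1998-02-27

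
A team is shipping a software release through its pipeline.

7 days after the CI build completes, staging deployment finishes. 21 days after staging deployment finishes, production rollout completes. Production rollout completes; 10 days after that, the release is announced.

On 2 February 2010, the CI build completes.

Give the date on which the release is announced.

12 March 2010

The CI build completes: Feb 2, 2010.
Staging deployment finishes: Feb 2, 2010 + 7 days = Feb 9, 2010.
Production rollout completes: Feb 9, 2010 + 21 days = Mar 2, 2010.
The release is announced: Mar 2, 2010 + 10 days = Mar 12, 2010.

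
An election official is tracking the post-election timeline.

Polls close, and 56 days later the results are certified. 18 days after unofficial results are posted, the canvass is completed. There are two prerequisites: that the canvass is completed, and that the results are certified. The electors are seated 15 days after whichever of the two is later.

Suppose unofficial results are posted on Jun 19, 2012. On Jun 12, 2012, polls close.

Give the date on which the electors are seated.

Aug 22, 2012

Unofficial results are posted: Jun 19, 2012.
The canvass is completed: Jun 19, 2012 + 18 days = Jul 7, 2012.
Polls close: Jun 12, 2012.
The results are certified: Jun 12, 2012 + 56 days = Aug 7, 2012.
Both prerequisites met — the canvass is completed (Jul 7, 2012), the results are certified (Aug 7, 2012); the later is Aug 7, 2012.
The electors are seated: Aug 7, 2012 + 15 days = Aug 22, 2012.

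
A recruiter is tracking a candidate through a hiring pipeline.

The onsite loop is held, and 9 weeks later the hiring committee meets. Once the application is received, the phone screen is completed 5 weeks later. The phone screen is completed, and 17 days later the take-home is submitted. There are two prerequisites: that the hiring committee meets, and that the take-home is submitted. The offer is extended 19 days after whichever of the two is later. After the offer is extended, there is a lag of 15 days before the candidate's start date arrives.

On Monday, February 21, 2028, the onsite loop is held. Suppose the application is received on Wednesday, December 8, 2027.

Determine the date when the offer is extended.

Saturday, May 13, 2028

The onsite loop is held: Feb 21, 2028.
The hiring committee meets: Feb 21, 2028 + 9 weeks = Apr 24, 2028.
The application is received: Dec 8, 2027.
The phone screen is completed: Dec 8, 2027 + 5 weeks = Jan 12, 2028.
The take-home is submitted: Jan 12, 2028 + 17 days = Jan 29, 2028.
Both prerequisites met — the hiring committee meets (Apr 24, 2028), the take-home is submitted (Jan 29, 2028); the later is Apr 24, 2028.
The offer is extended: Apr 24, 2028 + 19 days = May 13, 2028.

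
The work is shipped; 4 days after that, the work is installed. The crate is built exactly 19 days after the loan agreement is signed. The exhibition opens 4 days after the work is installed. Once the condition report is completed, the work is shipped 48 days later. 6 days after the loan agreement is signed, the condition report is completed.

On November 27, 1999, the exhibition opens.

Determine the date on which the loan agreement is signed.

The exhibition opens: Nov 27, 1999.
The work is installed: Nov 27, 1999 − 4 days = Nov 23, 1999.
The work is shipped: Nov 23, 1999 − 4 days = Nov 19, 1999.
The condition report is completed: Nov 19, 1999 − 48 days = Oct 2, 1999.
The loan agreement is signed: Oct 2, 1999 − 6 days = Sep 26, 1999.

September 26, 1999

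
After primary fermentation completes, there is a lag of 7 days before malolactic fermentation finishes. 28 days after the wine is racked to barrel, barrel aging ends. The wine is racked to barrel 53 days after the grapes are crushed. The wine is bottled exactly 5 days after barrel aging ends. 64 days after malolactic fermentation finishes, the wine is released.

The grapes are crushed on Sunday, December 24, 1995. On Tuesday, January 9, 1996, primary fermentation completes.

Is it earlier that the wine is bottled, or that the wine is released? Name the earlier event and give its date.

The grapes are crushed: Dec 24, 1995.
The wine is racked to barrel: Dec 24, 1995 + 53 days = Feb 15, 1996.
Barrel aging ends: Feb 15, 1996 + 28 days = Mar 14, 1996.
The wine is bottled: Mar 14, 1996 + 5 days = Mar 19, 1996.
Primary fermentation completes: Jan 9, 1996.
Malolactic fermentation finishes: Jan 9, 1996 + 7 days = Jan 16, 1996.
The wine is released: Jan 16, 1996 + 64 days = Mar 20, 1996.
Comparing: the wine is bottled on Mar 19, 1996 vs the wine is released on Mar 20, 1996. Earlier: the wine is bottled.

The wine is bottled — Tuesday, March 19, 1996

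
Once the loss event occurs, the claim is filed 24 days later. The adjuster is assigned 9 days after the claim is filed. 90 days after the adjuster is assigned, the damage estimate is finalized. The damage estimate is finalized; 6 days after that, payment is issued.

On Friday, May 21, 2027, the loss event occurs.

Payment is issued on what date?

The loss event occurs: May 21, 2027.
The claim is filed: May 21, 2027 + 24 days = Jun 14, 2027.
The adjuster is assigned: Jun 14, 2027 + 9 days = Jun 23, 2027.
The damage estimate is finalized: Jun 23, 2027 + 90 days = Sep 21, 2027.
Payment is issued: Sep 21, 2027 + 6 days = Sep 27, 2027.

Monday, September 27, 2027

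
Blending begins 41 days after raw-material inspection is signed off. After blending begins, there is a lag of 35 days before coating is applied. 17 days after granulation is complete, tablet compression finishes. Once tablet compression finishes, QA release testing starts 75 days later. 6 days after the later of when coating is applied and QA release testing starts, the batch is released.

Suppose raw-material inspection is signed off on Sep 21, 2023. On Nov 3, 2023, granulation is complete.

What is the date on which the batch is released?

Raw-material inspection is signed off: Sep 21, 2023.
Blending begins: Sep 21, 2023 + 41 days = Nov 1, 2023.
Coating is applied: Nov 1, 2023 + 35 days = Dec 6, 2023.
Granulation is complete: Nov 3, 2023.
Tablet compression finishes: Nov 3, 2023 + 17 days = Nov 20, 2023.
QA release testing starts: Nov 20, 2023 + 75 days = Feb 3, 2024.
Both prerequisites met — coating is applied (Dec 6, 2023), QA release testing starts (Feb 3, 2024); the later is Feb 3, 2024.
The batch is released: Feb 3, 2024 + 6 days = Feb 9, 2024.

Feb 9, 2024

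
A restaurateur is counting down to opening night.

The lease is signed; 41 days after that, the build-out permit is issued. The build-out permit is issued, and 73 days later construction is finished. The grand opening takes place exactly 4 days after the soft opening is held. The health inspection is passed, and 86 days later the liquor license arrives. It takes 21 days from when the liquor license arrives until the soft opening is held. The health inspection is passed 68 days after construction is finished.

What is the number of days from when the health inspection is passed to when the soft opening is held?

Causal path: the health inspection is passed → the liquor license arrives → the soft opening is held.
Total delay along the path: 86 + 21 = 107 days.

107 days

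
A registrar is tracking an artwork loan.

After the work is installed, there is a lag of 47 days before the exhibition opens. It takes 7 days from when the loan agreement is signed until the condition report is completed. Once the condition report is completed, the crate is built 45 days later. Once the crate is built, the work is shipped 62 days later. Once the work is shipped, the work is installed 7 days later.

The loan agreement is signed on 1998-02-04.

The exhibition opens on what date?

The loan agreement is signed: Feb 4, 1998.
The condition report is completed: Feb 4, 1998 + 7 days = Feb 11, 1998.
The crate is built: Feb 11, 1998 + 45 days = Mar 28, 1998.
The work is shipped: Mar 28, 1998 + 62 days = May 29, 1998.
The work is installed: May 29, 1998 + 7 days = Jun 5, 1998.
The exhibition opens: Jun 5, 1998 + 47 days = Jul 22, 1998.

1998-07-22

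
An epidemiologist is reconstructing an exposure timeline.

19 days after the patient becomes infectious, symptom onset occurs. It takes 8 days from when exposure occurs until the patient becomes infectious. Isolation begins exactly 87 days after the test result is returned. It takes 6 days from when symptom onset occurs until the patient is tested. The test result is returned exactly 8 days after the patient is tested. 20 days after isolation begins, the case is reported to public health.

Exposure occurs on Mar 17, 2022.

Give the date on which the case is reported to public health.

Aug 12, 2022

Exposure occurs: Mar 17, 2022.
The patient becomes infectious: Mar 17, 2022 + 8 days = Mar 25, 2022.
Symptom onset occurs: Mar 25, 2022 + 19 days = Apr 13, 2022.
The patient is tested: Apr 13, 2022 + 6 days = Apr 19, 2022.
The test result is returned: Apr 19, 2022 + 8 days = Apr 27, 2022.
Isolation begins: Apr 27, 2022 + 87 days = Jul 23, 2022.
The case is reported to public health: Jul 23, 2022 + 20 days = Aug 12, 2022.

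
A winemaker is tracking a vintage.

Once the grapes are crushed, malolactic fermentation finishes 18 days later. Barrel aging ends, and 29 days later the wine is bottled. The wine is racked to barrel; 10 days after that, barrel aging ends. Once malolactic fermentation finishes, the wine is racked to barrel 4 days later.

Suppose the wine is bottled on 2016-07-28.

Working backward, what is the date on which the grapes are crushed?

2016-05-28

The wine is bottled: Jul 28, 2016.
Barrel aging ends: Jul 28, 2016 − 29 days = Jun 29, 2016.
The wine is racked to barrel: Jun 29, 2016 − 10 days = Jun 19, 2016.
Malolactic fermentation finishes: Jun 19, 2016 − 4 days = Jun 15, 2016.
The grapes are crushed: Jun 15, 2016 − 18 days = May 28, 2016.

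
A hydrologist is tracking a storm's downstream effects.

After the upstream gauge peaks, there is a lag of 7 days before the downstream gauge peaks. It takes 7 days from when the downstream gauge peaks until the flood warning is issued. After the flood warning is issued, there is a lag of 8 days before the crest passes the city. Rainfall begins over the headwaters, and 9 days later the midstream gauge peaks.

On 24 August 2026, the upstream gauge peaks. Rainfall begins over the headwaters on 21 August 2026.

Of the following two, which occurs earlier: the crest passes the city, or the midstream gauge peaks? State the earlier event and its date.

The midstream gauge peaks — 30 August 2026

The upstream gauge peaks: Aug 24, 2026.
The downstream gauge peaks: Aug 24, 2026 + 7 days = Aug 31, 2026.
The flood warning is issued: Aug 31, 2026 + 7 days = Sep 7, 2026.
The crest passes the city: Sep 7, 2026 + 8 days = Sep 15, 2026.
Rainfall begins over the headwaters: Aug 21, 2026.
The midstream gauge peaks: Aug 21, 2026 + 9 days = Aug 30, 2026.
Comparing: the crest passes the city on Sep 15, 2026 vs the midstream gauge peaks on Aug 30, 2026. Earlier: the midstream gauge peaks.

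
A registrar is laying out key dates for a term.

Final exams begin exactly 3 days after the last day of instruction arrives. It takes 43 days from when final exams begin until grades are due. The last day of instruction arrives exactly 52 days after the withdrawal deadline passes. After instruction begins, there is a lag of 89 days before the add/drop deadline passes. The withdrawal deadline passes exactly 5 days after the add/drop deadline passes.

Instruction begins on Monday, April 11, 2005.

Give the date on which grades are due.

Thursday, October 20, 2005

Instruction begins: Apr 11, 2005.
The add/drop deadline passes: Apr 11, 2005 + 89 days = Jul 9, 2005.
The withdrawal deadline passes: Jul 9, 2005 + 5 days = Jul 14, 2005.
The last day of instruction arrives: Jul 14, 2005 + 52 days = Sep 4, 2005.
Final exams begin: Sep 4, 2005 + 3 days = Sep 7, 2005.
Grades are due: Sep 7, 2005 + 43 days = Oct 20, 2005.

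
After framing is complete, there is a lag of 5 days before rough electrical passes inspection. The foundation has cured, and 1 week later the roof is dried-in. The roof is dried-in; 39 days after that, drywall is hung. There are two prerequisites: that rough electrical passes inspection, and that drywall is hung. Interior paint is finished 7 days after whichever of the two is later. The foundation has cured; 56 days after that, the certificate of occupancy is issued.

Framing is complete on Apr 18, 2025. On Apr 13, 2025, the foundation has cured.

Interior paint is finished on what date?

Jun 5, 2025

Framing is complete: Apr 18, 2025.
Rough electrical passes inspection: Apr 18, 2025 + 5 days = Apr 23, 2025.
The foundation has cured: Apr 13, 2025.
The roof is dried-in: Apr 13, 2025 + 1 week = Apr 20, 2025.
Drywall is hung: Apr 20, 2025 + 39 days = May 29, 2025.
Both prerequisites met — rough electrical passes inspection (Apr 23, 2025), drywall is hung (May 29, 2025); the later is May 29, 2025.
Interior paint is finished: May 29, 2025 + 7 days = Jun 5, 2025.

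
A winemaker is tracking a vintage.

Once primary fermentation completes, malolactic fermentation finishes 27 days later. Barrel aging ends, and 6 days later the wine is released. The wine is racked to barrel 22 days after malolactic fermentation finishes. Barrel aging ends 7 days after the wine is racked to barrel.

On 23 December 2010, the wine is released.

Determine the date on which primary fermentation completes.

22 October 2010

The wine is released: Dec 23, 2010.
Barrel aging ends: Dec 23, 2010 − 6 days = Dec 17, 2010.
The wine is racked to barrel: Dec 17, 2010 − 7 days = Dec 10, 2010.
Malolactic fermentation finishes: Dec 10, 2010 − 22 days = Nov 18, 2010.
Primary fermentation completes: Nov 18, 2010 − 27 days = Oct 22, 2010.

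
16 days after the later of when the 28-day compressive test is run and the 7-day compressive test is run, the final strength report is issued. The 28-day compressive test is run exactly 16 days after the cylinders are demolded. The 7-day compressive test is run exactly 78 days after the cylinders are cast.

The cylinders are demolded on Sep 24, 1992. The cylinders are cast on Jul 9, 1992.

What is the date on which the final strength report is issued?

The cylinders are demolded: Sep 24, 1992.
The 28-day compressive test is run: Sep 24, 1992 + 16 days = Oct 10, 1992.
The cylinders are cast: Jul 9, 1992.
The 7-day compressive test is run: Jul 9, 1992 + 78 days = Sep 25, 1992.
Both prerequisites met — the 28-day compressive test is run (Oct 10, 1992), the 7-day compressive test is run (Sep 25, 1992); the later is Oct 10, 1992.
The final strength report is issued: Oct 10, 1992 + 16 days = Oct 26, 1992.

Oct 26, 1992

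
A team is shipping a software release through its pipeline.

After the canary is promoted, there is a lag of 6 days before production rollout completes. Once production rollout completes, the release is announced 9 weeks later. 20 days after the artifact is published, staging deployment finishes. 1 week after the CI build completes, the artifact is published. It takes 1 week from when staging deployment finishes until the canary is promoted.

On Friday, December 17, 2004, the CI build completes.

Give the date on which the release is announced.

The CI build completes: Dec 17, 2004.
The artifact is published: Dec 17, 2004 + 1 week = Dec 24, 2004.
Staging deployment finishes: Dec 24, 2004 + 20 days = Jan 13, 2005.
The canary is promoted: Jan 13, 2005 + 1 week = Jan 20, 2005.
Production rollout completes: Jan 20, 2005 + 6 days = Jan 26, 2005.
The release is announced: Jan 26, 2005 + 9 weeks = Mar 30, 2005.

Wednesday, March 30, 2005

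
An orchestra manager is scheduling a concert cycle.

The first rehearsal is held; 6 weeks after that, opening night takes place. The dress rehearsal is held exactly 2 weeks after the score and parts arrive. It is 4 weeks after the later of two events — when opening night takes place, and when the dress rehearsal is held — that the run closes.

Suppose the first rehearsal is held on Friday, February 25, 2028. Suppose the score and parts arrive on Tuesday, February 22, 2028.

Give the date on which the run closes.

The first rehearsal is held: Feb 25, 2028.
Opening night takes place: Feb 25, 2028 + 6 weeks = Apr 7, 2028.
The score and parts arrive: Feb 22, 2028.
The dress rehearsal is held: Feb 22, 2028 + 2 weeks = Mar 7, 2028.
Both prerequisites met — opening night takes place (Apr 7, 2028), the dress rehearsal is held (Mar 7, 2028); the later is Apr 7, 2028.
The run closes: Apr 7, 2028 + 4 weeks = May 5, 2028.

Friday, May 5, 2028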